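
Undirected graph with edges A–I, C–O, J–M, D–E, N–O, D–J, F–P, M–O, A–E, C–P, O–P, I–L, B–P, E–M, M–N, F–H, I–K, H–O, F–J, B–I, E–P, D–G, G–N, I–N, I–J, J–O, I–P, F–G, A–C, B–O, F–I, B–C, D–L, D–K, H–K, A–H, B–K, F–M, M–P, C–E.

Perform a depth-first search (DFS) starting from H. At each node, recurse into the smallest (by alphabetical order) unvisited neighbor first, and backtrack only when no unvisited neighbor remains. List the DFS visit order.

Visit H
H → A
A → C
C → B
B → I
I → F
F → G
G → D
D → E
E → M
M → J
J → O
O → N
O → P
D → K
D → L

H → A → C → B → I → F → G → D → E → M → J → O → N → P → K → L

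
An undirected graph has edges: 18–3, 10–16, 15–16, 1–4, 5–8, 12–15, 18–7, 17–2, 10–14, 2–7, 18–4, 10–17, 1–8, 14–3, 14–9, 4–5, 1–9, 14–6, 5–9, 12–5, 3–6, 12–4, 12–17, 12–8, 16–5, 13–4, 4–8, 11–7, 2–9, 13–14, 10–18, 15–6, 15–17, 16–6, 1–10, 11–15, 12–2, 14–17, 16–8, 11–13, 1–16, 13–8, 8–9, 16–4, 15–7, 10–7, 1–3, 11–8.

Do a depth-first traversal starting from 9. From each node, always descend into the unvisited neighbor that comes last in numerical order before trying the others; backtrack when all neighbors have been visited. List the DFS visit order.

9 → 14 → 17 → 15 → 16 → 10 → 18 → 7 → 11 → 13 → 8 → 12 → 5 → 4 → 1 → 3 → 6 → 2

Visit 9
9 → 14
14 → 17
17 → 15
15 → 16
16 → 10
10 → 18
18 → 7
7 → 11
11 → 13
13 → 8
8 → 12
12 → 5
5 → 4
4 → 1
1 → 3
3 → 6
12 → 2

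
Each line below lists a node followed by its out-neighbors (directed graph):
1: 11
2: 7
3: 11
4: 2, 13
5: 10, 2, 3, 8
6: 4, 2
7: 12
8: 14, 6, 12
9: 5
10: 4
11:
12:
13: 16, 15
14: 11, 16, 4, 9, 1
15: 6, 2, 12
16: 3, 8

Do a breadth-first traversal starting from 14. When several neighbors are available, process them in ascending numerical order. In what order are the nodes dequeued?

14 -> 1 -> 4 -> 9 -> 11 -> 16 -> 2 -> 13 -> 5 -> 3 -> 8 -> 7 -> 15 -> 10 -> 6 -> 12

Visit 14; enqueue 1, 4, 9, 11, 16 → queue [1, 4, 9, 11, 16]
Visit 1 → queue [4, 9, 11, 16]
Visit 4; enqueue 2, 13 → queue [9, 11, 16, 2, 13]
Visit 9; enqueue 5 → queue [11, 16, 2, 13, 5]
Visit 11 → queue [16, 2, 13, 5]
Visit 16; enqueue 3, 8 → queue [2, 13, 5, 3, 8]
Visit 2; enqueue 7 → queue [13, 5, 3, 8, 7]
Visit 13; enqueue 15 → queue [5, 3, 8, 7, 15]
Visit 5; enqueue 10 → queue [3, 8, 7, 15, 10]
Visit 3 → queue [8, 7, 15, 10]
Visit 8; enqueue 6, 12 → queue [7, 15, 10, 6, 12]
Visit 7 → queue [15, 10, 6, 12]
Visit 15 → queue [10, 6, 12]
Visit 10 → queue [6, 12]
Visit 6 → queue [12]
Visit 12 → queue []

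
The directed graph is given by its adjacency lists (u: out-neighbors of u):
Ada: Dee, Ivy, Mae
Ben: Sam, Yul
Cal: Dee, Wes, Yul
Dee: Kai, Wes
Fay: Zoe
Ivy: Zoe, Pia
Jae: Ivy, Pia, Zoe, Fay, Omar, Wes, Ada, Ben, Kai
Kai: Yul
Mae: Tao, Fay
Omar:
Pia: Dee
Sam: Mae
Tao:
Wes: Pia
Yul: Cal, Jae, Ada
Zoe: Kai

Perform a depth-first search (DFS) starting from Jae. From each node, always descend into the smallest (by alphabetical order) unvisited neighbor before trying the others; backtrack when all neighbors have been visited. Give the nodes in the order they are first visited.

Jae Ada Dee Kai Yul Cal Wes Pia Ivy Zoe Mae Fay Tao Ben Sam Omar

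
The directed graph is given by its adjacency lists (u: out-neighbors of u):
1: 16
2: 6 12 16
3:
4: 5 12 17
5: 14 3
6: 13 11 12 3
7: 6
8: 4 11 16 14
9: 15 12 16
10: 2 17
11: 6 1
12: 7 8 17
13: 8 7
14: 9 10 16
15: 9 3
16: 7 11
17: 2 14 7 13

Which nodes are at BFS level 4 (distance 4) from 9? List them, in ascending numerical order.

5, 10

Level 0: 9
Level 1: 12, 15, 16
Level 2: 3, 7, 8, 11, 17
Level 3: 1, 2, 4, 6, 13, 14
Level 4: 5, 10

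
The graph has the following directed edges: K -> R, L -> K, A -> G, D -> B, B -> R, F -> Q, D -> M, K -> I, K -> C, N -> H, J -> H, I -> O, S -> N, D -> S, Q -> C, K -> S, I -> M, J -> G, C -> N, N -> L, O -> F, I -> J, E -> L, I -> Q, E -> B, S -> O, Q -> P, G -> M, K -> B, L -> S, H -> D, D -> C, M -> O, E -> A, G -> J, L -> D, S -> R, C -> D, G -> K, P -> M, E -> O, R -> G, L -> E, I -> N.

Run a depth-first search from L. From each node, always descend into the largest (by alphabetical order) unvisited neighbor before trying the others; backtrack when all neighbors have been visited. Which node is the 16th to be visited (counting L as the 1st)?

Visit L
L → S
S → R
R → G
G → M
M → O
O → F
F → Q
Q → P
Q → C
C → N
N → H
H → D
D → B
G → K
K → I
I → J
L → E
E → A

Visit order: L, S, R, G, M, O, F, Q, P, C, N, H, D, B, K, I, J, E, A

I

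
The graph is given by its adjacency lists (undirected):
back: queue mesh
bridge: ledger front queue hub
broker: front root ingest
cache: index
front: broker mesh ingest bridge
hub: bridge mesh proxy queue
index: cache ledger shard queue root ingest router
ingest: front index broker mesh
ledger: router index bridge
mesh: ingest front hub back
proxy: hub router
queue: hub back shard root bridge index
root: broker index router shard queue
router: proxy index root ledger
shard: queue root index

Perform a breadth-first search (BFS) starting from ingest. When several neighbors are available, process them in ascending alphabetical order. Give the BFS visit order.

ingest broker front index mesh root bridge cache ledger queue router shard back hub proxy

Visit ingest; enqueue broker, front, index, mesh → queue [broker, front, index, mesh]
Visit broker; enqueue root → queue [front, index, mesh, root]
Visit front; enqueue bridge → queue [index, mesh, root, bridge]
Visit index; enqueue cache, ledger, queue, router, shard → queue [mesh, root, bridge, cache, ledger, queue, router, shard]
Visit mesh; enqueue back, hub → queue [root, bridge, cache, ledger, queue, router, shard, back, hub]
Visit root → queue [bridge, cache, ledger, queue, router, shard, back, hub]
Visit bridge → queue [cache, ledger, queue, router, shard, back, hub]
Visit cache → queue [ledger, queue, router, shard, back, hub]
Visit ledger → queue [queue, router, shard, back, hub]
Visit queue → queue [router, shard, back, hub]
Visit router; enqueue proxy → queue [shard, back, hub, proxy]
Visit shard → queue [back, hub, proxy]
Visit back → queue [hub, proxy]
Visit hub → queue [proxy]
Visit proxy → queue []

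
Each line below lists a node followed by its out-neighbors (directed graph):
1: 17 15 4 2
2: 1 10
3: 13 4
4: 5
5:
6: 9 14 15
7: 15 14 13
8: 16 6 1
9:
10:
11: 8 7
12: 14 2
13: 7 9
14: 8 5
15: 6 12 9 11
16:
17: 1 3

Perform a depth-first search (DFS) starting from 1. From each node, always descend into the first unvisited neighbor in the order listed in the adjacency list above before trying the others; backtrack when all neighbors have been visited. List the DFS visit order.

Visit 1
1 → 17
17 → 3
3 → 13
13 → 7
7 → 15
15 → 6
6 → 9
6 → 14
14 → 8
8 → 16
14 → 5
15 → 12
12 → 2
2 → 10
15 → 11
3 → 4

1 -> 17 -> 3 -> 13 -> 7 -> 15 -> 6 -> 9 -> 14 -> 8 -> 16 -> 5 -> 12 -> 2 -> 10 -> 11 -> 4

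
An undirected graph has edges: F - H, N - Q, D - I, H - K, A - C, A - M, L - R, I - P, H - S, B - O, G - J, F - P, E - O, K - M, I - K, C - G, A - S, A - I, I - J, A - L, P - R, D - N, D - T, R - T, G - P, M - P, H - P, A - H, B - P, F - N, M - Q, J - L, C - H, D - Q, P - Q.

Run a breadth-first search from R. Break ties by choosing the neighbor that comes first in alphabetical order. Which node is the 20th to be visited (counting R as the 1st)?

E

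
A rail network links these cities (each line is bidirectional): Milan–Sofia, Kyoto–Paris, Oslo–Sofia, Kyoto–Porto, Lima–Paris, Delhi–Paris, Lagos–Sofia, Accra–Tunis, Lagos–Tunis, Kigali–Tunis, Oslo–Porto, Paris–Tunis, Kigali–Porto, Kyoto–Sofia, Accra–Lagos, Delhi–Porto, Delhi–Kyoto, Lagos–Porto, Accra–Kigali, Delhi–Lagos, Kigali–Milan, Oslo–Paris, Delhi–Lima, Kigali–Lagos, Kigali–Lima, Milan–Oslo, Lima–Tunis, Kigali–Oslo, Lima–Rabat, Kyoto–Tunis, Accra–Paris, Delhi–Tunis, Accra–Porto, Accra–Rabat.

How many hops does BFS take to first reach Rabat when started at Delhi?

Level 0: Delhi
Level 1: Kyoto, Lagos, Lima, Paris, Porto, Tunis
Level 2: Accra, Kigali, Oslo, Rabat, Sofia
Level 3: Milan
Rabat first appears at level 2.

2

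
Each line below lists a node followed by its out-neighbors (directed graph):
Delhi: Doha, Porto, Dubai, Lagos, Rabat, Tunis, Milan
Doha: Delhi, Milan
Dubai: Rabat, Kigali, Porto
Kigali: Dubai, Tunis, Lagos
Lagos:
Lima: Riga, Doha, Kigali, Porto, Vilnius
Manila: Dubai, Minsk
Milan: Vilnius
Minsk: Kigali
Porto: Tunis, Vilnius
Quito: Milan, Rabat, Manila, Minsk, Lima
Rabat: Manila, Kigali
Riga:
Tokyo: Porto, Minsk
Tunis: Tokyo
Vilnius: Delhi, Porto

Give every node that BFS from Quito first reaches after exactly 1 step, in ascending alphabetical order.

Lima, Manila, Milan, Minsk, Rabat

Level 0: Quito
Level 1: Lima, Manila, Milan, Minsk, Rabat
Level 2: Doha, Dubai, Kigali, Porto, Riga, Vilnius
Level 3: Delhi, Lagos, Tunis
Level 4: Tokyo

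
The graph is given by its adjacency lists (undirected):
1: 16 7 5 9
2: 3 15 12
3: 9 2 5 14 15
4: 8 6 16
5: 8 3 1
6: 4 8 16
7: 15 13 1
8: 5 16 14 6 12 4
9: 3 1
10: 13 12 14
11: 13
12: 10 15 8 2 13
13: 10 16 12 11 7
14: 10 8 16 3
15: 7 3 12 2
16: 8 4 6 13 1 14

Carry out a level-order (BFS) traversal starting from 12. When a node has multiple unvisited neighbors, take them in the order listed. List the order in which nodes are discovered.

12 → 10 → 15 → 8 → 2 → 13 → 14 → 7 → 3 → 5 → 16 → 6 → 4 → 11 → 1 → 9

Visit 12; enqueue 10, 15, 8, 2, 13 → queue [10, 15, 8, 2, 13]
Visit 10; enqueue 14 → queue [15, 8, 2, 13, 14]
Visit 15; enqueue 7, 3 → queue [8, 2, 13, 14, 7, 3]
Visit 8; enqueue 5, 16, 6, 4 → queue [2, 13, 14, 7, 3, 5, 16, 6, 4]
Visit 2 → queue [13, 14, 7, 3, 5, 16, 6, 4]
Visit 13; enqueue 11 → queue [14, 7, 3, 5, 16, 6, 4, 11]
Visit 14 → queue [7, 3, 5, 16, 6, 4, 11]
Visit 7; enqueue 1 → queue [3, 5, 16, 6, 4, 11, 1]
Visit 3; enqueue 9 → queue [5, 16, 6, 4, 11, 1, 9]
Visit 5 → queue [16, 6, 4, 11, 1, 9]
Visit 16 → queue [6, 4, 11, 1, 9]
Visit 6 → queue [4, 11, 1, 9]
Visit 4 → queue [11, 1, 9]
Visit 11 → queue [1, 9]
Visit 1 → queue [9]
Visit 9 → queue []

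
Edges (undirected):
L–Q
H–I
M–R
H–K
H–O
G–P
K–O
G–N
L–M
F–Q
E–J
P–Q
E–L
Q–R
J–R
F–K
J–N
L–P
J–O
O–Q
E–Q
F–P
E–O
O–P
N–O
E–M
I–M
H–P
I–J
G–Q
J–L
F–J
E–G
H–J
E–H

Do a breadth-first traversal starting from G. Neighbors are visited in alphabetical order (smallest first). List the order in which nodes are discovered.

G, E, N, P, Q, H, J, L, M, O, F, R, I, K

Visit G; enqueue E, N, P, Q → queue [E, N, P, Q]
Visit E; enqueue H, J, L, M, O → queue [N, P, Q, H, J, L, M, O]
Visit N → queue [P, Q, H, J, L, M, O]
Visit P; enqueue F → queue [Q, H, J, L, M, O, F]
Visit Q; enqueue R → queue [H, J, L, M, O, F, R]
Visit H; enqueue I, K → queue [J, L, M, O, F, R, I, K]
Visit J → queue [L, M, O, F, R, I, K]
Visit L → queue [M, O, F, R, I, K]
Visit M → queue [O, F, R, I, K]
Visit O → queue [F, R, I, K]
Visit F → queue [R, I, K]
Visit R → queue [I, K]
Visit I → queue [K]
Visit K → queue []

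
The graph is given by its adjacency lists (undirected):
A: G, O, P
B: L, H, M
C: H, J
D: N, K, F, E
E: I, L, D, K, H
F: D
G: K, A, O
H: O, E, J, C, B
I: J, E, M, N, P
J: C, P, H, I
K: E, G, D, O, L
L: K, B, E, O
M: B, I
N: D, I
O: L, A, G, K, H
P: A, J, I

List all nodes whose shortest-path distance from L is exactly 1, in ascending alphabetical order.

Level 0: L
Level 1: B, E, K, O
Level 2: A, D, G, H, I, M
Level 3: C, F, J, N, P

B, E, K, O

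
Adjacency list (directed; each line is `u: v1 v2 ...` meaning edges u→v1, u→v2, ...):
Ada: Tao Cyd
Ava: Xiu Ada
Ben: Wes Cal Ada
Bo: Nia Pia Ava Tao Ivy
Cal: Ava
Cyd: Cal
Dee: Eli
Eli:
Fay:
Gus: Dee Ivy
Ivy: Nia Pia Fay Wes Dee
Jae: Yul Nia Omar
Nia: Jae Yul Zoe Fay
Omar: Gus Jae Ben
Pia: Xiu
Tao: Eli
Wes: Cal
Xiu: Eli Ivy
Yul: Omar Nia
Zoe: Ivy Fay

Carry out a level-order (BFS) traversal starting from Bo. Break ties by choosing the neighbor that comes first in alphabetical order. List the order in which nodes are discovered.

Visit Bo; enqueue Ava, Ivy, Nia, Pia, Tao → queue [Ava, Ivy, Nia, Pia, Tao]
Visit Ava; enqueue Ada, Xiu → queue [Ivy, Nia, Pia, Tao, Ada, Xiu]
Visit Ivy; enqueue Dee, Fay, Wes → queue [Nia, Pia, Tao, Ada, Xiu, Dee, Fay, Wes]
Visit Nia; enqueue Jae, Yul, Zoe → queue [Pia, Tao, Ada, Xiu, Dee, Fay, Wes, Jae, Yul, Zoe]
Visit Pia → queue [Tao, Ada, Xiu, Dee, Fay, Wes, Jae, Yul, Zoe]
Visit Tao; enqueue Eli → queue [Ada, Xiu, Dee, Fay, Wes, Jae, Yul, Zoe, Eli]
Visit Ada; enqueue Cyd → queue [Xiu, Dee, Fay, Wes, Jae, Yul, Zoe, Eli, Cyd]
Visit Xiu → queue [Dee, Fay, Wes, Jae, Yul, Zoe, Eli, Cyd]
Visit Dee → queue [Fay, Wes, Jae, Yul, Zoe, Eli, Cyd]
Visit Fay → queue [Wes, Jae, Yul, Zoe, Eli, Cyd]
Visit Wes; enqueue Cal → queue [Jae, Yul, Zoe, Eli, Cyd, Cal]
Visit Jae; enqueue Omar → queue [Yul, Zoe, Eli, Cyd, Cal, Omar]
Visit Yul → queue [Zoe, Eli, Cyd, Cal, Omar]
Visit Zoe → queue [Eli, Cyd, Cal, Omar]
Visit Eli → queue [Cyd, Cal, Omar]
Visit Cyd → queue [Cal, Omar]
Visit Cal → queue [Omar]
Visit Omar; enqueue Ben, Gus → queue [Ben, Gus]
Visit Ben → queue [Gus]
Visit Gus → queue []

Bo -> Ava -> Ivy -> Nia -> Pia -> Tao -> Ada -> Xiu -> Dee -> Fay -> Wes -> Jae -> Yul -> Zoe -> Eli -> Cyd -> Cal -> Omar -> Ben -> Gus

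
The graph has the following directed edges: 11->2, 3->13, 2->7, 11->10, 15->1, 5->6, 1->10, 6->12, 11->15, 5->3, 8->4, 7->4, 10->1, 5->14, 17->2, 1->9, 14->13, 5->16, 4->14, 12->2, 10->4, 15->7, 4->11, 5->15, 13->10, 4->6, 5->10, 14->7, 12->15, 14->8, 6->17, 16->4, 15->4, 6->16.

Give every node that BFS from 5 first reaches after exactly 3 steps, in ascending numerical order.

Level 0: 5
Level 1: 3, 6, 10, 14, 15, 16
Level 2: 1, 4, 7, 8, 12, 13, 17
Level 3: 2, 9, 11

2, 9, 11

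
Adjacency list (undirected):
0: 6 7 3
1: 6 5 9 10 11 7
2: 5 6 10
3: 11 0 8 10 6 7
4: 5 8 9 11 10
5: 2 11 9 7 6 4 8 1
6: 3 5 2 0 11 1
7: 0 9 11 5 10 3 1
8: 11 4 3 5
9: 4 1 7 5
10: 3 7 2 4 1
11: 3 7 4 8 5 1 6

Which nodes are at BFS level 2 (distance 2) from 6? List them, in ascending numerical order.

Level 0: 6
Level 1: 0, 1, 2, 3, 5, 11
Level 2: 4, 7, 8, 9, 10

4, 7, 8, 9, 10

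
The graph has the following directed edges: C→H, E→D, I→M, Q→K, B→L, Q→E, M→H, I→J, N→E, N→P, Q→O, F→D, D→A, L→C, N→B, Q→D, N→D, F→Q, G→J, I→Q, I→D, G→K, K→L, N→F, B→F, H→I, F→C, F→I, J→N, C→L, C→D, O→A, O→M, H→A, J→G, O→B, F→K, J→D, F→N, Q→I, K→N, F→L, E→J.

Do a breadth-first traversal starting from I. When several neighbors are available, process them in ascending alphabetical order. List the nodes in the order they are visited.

I → D → J → M → Q → A → G → N → H → E → K → O → B → F → P → L → C

Visit I; enqueue D, J, M, Q → queue [D, J, M, Q]
Visit D; enqueue A → queue [J, M, Q, A]
Visit J; enqueue G, N → queue [M, Q, A, G, N]
Visit M; enqueue H → queue [Q, A, G, N, H]
Visit Q; enqueue E, K, O → queue [A, G, N, H, E, K, O]
Visit A → queue [G, N, H, E, K, O]
Visit G → queue [N, H, E, K, O]
Visit N; enqueue B, F, P → queue [H, E, K, O, B, F, P]
Visit H → queue [E, K, O, B, F, P]
Visit E → queue [K, O, B, F, P]
Visit K; enqueue L → queue [O, B, F, P, L]
Visit O → queue [B, F, P, L]
Visit B → queue [F, P, L]
Visit F; enqueue C → queue [P, L, C]
Visit P → queue [L, C]
Visit L → queue [C]
Visit C → queue []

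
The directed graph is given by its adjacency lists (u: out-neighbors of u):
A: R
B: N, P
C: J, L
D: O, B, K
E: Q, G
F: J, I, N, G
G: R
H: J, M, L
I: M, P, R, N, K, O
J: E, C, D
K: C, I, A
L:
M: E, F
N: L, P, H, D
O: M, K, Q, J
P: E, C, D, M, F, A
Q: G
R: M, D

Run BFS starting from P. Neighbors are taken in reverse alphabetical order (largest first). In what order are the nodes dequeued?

Visit P; enqueue M, F, E, D, C, A → queue [M, F, E, D, C, A]
Visit M → queue [F, E, D, C, A]
Visit F; enqueue N, J, I, G → queue [E, D, C, A, N, J, I, G]
Visit E; enqueue Q → queue [D, C, A, N, J, I, G, Q]
Visit D; enqueue O, K, B → queue [C, A, N, J, I, G, Q, O, K, B]
Visit C; enqueue L → queue [A, N, J, I, G, Q, O, K, B, L]
Visit A; enqueue R → queue [N, J, I, G, Q, O, K, B, L, R]
Visit N; enqueue H → queue [J, I, G, Q, O, K, B, L, R, H]
Visit J → queue [I, G, Q, O, K, B, L, R, H]
Visit I → queue [G, Q, O, K, B, L, R, H]
Visit G → queue [Q, O, K, B, L, R, H]
Visit Q → queue [O, K, B, L, R, H]
Visit O → queue [K, B, L, R, H]
Visit K → queue [B, L, R, H]
Visit B → queue [L, R, H]
Visit L → queue [R, H]
Visit R → queue [H]
Visit H → queue []

P, M, F, E, D, C, A, N, J, I, G, Q, O, K, B, L, R, H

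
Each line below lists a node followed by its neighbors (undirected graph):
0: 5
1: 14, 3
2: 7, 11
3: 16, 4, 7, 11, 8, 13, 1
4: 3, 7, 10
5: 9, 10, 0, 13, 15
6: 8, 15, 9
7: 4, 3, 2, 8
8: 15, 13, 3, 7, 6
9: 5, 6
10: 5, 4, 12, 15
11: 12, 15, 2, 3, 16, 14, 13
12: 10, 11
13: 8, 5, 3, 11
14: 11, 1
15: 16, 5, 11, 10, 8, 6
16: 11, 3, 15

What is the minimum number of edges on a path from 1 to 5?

Level 0: 1
Level 1: 3, 14
Level 2: 4, 7, 8, 11, 13, 16
Level 3: 2, 5, 6, 10, 12, 15
Level 4: 0, 9
5 first appears at level 3.

3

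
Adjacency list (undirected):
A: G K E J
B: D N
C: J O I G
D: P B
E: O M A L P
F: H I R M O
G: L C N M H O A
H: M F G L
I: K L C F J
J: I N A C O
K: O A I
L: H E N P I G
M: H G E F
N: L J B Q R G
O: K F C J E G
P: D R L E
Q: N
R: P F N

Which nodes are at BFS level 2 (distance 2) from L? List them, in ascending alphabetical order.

A, B, C, D, F, J, K, M, O, Q, R

Level 0: L
Level 1: E, G, H, I, N, P
Level 2: A, B, C, D, F, J, K, M, O, Q, R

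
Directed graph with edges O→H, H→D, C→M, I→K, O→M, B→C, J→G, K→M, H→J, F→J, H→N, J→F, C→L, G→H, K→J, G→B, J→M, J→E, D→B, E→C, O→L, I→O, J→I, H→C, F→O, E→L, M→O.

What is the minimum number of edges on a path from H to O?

Level 0: H
Level 1: C, D, J, N
Level 2: B, E, F, G, I, L, M
Level 3: K, O
O first appears at level 3.

3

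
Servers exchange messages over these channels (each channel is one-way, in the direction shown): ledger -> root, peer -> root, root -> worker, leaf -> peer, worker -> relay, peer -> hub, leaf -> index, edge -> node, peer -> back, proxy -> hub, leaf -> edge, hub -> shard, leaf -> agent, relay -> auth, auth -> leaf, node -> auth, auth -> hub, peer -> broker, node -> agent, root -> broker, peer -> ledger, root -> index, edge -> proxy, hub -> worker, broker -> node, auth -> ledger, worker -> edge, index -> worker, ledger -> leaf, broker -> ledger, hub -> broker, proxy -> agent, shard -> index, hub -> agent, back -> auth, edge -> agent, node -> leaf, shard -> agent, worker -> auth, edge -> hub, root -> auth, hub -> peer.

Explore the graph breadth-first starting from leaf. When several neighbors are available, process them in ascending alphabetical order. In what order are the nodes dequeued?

leaf -> agent -> edge -> index -> peer -> hub -> node -> proxy -> worker -> back -> broker -> ledger -> root -> shard -> auth -> relay

Visit leaf; enqueue agent, edge, index, peer → queue [agent, edge, index, peer]
Visit agent → queue [edge, index, peer]
Visit edge; enqueue hub, node, proxy → queue [index, peer, hub, node, proxy]
Visit index; enqueue worker → queue [peer, hub, node, proxy, worker]
Visit peer; enqueue back, broker, ledger, root → queue [hub, node, proxy, worker, back, broker, ledger, root]
Visit hub; enqueue shard → queue [node, proxy, worker, back, broker, ledger, root, shard]
Visit node; enqueue auth → queue [proxy, worker, back, broker, ledger, root, shard, auth]
Visit proxy → queue [worker, back, broker, ledger, root, shard, auth]
Visit worker; enqueue relay → queue [back, broker, ledger, root, shard, auth, relay]
Visit back → queue [broker, ledger, root, shard, auth, relay]
Visit broker → queue [ledger, root, shard, auth, relay]
Visit ledger → queue [root, shard, auth, relay]
Visit root → queue [shard, auth, relay]
Visit shard → queue [auth, relay]
Visit auth → queue [relay]
Visit relay → queue []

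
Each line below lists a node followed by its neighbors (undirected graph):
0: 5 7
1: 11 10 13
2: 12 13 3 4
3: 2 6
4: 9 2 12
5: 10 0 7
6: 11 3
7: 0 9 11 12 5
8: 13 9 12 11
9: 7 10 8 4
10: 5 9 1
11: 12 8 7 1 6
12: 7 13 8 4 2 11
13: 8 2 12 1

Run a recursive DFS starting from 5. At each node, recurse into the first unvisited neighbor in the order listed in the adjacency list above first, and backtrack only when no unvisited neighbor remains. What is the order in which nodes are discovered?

5, 10, 9, 7, 0, 11, 12, 13, 8, 2, 3, 6, 4, 1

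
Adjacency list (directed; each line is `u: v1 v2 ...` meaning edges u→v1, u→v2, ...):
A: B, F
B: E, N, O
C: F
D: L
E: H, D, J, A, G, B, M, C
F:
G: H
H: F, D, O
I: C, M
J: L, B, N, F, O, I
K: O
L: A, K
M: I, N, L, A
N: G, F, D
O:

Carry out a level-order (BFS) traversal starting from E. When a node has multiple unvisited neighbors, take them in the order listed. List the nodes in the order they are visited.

Visit E; enqueue H, D, J, A, G, B, M, C → queue [H, D, J, A, G, B, M, C]
Visit H; enqueue F, O → queue [D, J, A, G, B, M, C, F, O]
Visit D; enqueue L → queue [J, A, G, B, M, C, F, O, L]
Visit J; enqueue N, I → queue [A, G, B, M, C, F, O, L, N, I]
Visit A → queue [G, B, M, C, F, O, L, N, I]
Visit G → queue [B, M, C, F, O, L, N, I]
Visit B → queue [M, C, F, O, L, N, I]
Visit M → queue [C, F, O, L, N, I]
Visit C → queue [F, O, L, N, I]
Visit F → queue [O, L, N, I]
Visit O → queue [L, N, I]
Visit L; enqueue K → queue [N, I, K]
Visit N → queue [I, K]
Visit I → queue [K]
Visit K → queue []

E, H, D, J, A, G, B, M, C, F, O, L, N, I, K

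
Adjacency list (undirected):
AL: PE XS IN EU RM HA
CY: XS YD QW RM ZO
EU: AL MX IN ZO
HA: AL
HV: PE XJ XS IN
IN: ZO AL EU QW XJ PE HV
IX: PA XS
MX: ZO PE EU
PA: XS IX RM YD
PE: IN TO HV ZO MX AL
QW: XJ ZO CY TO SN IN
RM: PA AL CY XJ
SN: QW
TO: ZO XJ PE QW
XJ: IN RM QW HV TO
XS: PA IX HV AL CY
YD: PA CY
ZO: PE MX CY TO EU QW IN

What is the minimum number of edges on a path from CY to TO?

Level 0: CY
Level 1: QW, RM, XS, YD, ZO
Level 2: AL, EU, HV, IN, IX, MX, PA, PE, SN, TO, XJ
Level 3: HA
TO first appears at level 2.

2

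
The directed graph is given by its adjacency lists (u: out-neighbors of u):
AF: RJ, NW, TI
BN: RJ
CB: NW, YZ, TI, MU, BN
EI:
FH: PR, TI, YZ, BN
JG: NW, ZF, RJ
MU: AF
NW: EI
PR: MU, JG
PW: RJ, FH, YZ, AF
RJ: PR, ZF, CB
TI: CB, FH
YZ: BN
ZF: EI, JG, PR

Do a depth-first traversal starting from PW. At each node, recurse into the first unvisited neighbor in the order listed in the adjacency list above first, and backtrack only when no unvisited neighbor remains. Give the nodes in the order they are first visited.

PW -> RJ -> PR -> MU -> AF -> NW -> EI -> TI -> CB -> YZ -> BN -> FH -> JG -> ZF

Visit PW
PW → RJ
RJ → PR
PR → MU
MU → AF
AF → NW
NW → EI
AF → TI
TI → CB
CB → YZ
YZ → BN
TI → FH
PR → JG
JG → ZF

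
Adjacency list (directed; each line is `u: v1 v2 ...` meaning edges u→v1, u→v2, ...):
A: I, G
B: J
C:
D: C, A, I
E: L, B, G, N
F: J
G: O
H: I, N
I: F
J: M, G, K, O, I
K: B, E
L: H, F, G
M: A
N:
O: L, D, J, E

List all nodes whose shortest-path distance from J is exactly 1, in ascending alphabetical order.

Level 0: J
Level 1: G, I, K, M, O
Level 2: A, B, D, E, F, L
Level 3: C, H, N

G, I, K, M, O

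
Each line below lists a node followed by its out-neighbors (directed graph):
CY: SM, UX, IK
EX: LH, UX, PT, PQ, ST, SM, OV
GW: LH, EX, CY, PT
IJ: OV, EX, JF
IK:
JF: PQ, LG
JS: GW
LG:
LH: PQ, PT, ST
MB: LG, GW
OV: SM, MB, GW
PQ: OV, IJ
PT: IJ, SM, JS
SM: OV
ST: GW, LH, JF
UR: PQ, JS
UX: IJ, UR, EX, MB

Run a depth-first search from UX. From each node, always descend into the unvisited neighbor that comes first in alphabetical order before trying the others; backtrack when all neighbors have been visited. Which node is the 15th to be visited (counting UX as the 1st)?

MB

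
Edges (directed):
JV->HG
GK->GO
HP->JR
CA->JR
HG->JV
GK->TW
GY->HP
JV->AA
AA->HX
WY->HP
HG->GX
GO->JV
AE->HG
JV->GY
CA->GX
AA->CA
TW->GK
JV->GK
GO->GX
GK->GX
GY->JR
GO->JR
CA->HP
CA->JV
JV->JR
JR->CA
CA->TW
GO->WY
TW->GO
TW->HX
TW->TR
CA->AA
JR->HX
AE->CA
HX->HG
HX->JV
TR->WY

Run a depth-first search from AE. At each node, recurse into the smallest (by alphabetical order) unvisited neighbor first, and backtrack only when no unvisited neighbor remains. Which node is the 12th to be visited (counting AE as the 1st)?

HP

Visit AE
AE → CA
CA → AA
AA → HX
HX → HG
HG → GX
HG → JV
JV → GK
GK → GO
GO → JR
GO → WY
WY → HP
GK → TW
TW → TR
JV → GY

Visit order: AE, CA, AA, HX, HG, GX, JV, GK, GO, JR, WY, HP, TW, TR, GY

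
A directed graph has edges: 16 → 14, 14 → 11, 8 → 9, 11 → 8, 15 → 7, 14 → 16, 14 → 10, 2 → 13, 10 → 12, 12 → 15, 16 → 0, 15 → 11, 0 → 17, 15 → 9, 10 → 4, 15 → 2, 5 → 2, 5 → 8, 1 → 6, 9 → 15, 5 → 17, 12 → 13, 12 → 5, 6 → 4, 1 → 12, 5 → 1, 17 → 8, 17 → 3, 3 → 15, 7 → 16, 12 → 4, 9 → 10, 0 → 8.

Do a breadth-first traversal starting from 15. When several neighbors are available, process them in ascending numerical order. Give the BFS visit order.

Visit 15; enqueue 2, 7, 9, 11 → queue [2, 7, 9, 11]
Visit 2; enqueue 13 → queue [7, 9, 11, 13]
Visit 7; enqueue 16 → queue [9, 11, 13, 16]
Visit 9; enqueue 10 → queue [11, 13, 16, 10]
Visit 11; enqueue 8 → queue [13, 16, 10, 8]
Visit 13 → queue [16, 10, 8]
Visit 16; enqueue 0, 14 → queue [10, 8, 0, 14]
Visit 10; enqueue 4, 12 → queue [8, 0, 14, 4, 12]
Visit 8 → queue [0, 14, 4, 12]
Visit 0; enqueue 17 → queue [14, 4, 12, 17]
Visit 14 → queue [4, 12, 17]
Visit 4 → queue [12, 17]
Visit 12; enqueue 5 → queue [17, 5]
Visit 17; enqueue 3 → queue [5, 3]
Visit 5; enqueue 1 → queue [3, 1]
Visit 3 → queue [1]
Visit 1; enqueue 6 → queue [6]
Visit 6 → queue []

15, 2, 7, 9, 11, 13, 16, 10, 8, 0, 14, 4, 12, 17, 5, 3, 1, 6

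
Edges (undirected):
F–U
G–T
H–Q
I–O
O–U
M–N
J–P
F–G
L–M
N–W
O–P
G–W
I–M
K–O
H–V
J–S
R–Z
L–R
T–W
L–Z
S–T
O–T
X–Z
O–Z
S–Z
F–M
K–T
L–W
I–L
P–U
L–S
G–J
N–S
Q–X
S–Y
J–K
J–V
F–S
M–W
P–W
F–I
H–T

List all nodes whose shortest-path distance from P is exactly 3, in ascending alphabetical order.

Level 0: P
Level 1: J, O, U, W
Level 2: F, G, I, K, L, M, N, S, T, V, Z
Level 3: H, R, X, Y
Level 4: Q

H, R, X, Y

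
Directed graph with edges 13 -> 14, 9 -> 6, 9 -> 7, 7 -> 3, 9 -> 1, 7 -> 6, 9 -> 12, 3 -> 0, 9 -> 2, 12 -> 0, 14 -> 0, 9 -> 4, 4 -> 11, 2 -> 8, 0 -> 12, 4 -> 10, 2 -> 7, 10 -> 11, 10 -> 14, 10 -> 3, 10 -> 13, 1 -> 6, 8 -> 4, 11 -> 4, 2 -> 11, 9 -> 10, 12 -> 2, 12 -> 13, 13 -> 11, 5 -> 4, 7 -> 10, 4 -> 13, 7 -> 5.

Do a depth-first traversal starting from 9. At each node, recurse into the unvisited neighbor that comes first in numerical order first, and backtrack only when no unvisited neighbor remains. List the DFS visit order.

9 1 6 2 7 3 0 12 13 11 4 10 14 5 8

Visit 9
9 → 1
1 → 6
9 → 2
2 → 7
7 → 3
3 → 0
0 → 12
12 → 13
13 → 11
11 → 4
4 → 10
10 → 14
7 → 5
2 → 8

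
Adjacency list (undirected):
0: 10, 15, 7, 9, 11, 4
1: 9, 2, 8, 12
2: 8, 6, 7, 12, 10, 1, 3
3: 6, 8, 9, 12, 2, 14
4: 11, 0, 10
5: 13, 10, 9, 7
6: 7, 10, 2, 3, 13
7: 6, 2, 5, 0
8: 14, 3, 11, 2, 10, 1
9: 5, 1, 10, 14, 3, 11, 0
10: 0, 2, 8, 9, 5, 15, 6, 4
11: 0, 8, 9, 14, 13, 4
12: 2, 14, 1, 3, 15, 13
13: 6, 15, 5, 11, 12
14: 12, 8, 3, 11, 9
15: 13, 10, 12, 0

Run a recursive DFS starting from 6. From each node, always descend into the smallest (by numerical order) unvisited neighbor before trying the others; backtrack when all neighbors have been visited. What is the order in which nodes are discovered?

6 -> 2 -> 1 -> 8 -> 3 -> 9 -> 0 -> 4 -> 10 -> 5 -> 7 -> 13 -> 11 -> 14 -> 12 -> 15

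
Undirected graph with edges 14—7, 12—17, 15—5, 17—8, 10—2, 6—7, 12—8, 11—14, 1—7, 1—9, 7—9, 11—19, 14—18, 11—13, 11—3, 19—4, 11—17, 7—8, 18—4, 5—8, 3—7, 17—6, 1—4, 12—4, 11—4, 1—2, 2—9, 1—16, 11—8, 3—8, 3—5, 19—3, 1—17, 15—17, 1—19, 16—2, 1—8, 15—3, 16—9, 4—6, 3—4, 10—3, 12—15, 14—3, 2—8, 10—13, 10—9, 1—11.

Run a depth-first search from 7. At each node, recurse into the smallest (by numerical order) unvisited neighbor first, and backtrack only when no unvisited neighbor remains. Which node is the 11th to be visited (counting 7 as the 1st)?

10

Visit 7
7 → 1
1 → 2
2 → 8
8 → 3
3 → 4
4 → 6
6 → 17
17 → 11
11 → 13
13 → 10
10 → 9
9 → 16
11 → 14
14 → 18
11 → 19
17 → 12
12 → 15
15 → 5

Visit order: 7, 1, 2, 8, 3, 4, 6, 17, 11, 13, 10, 9, 16, 14, 18, 19, 12, 15, 5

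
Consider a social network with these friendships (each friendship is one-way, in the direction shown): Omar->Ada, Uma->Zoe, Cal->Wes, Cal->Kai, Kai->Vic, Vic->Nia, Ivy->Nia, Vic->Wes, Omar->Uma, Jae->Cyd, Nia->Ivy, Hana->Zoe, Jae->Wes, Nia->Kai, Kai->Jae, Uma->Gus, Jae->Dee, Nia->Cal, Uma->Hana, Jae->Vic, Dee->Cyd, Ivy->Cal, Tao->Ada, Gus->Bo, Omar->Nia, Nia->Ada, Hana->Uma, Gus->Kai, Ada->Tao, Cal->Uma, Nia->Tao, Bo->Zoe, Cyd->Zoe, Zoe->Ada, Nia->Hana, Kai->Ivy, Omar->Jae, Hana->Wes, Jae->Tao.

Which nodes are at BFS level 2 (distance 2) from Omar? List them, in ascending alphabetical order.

Level 0: Omar
Level 1: Ada, Jae, Nia, Uma
Level 2: Cal, Cyd, Dee, Gus, Hana, Ivy, Kai, Tao, Vic, Wes, Zoe
Level 3: Bo

Cal, Cyd, Dee, Gus, Hana, Ivy, Kai, Tao, Vic, Wes, Zoe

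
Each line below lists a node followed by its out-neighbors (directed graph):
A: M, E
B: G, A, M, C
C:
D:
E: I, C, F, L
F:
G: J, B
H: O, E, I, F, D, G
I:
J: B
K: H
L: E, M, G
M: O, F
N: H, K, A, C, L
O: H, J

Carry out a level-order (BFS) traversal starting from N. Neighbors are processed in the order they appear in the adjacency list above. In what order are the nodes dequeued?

N, H, K, A, C, L, O, E, I, F, D, G, M, J, B

Visit N; enqueue H, K, A, C, L → queue [H, K, A, C, L]
Visit H; enqueue O, E, I, F, D, G → queue [K, A, C, L, O, E, I, F, D, G]
Visit K → queue [A, C, L, O, E, I, F, D, G]
Visit A; enqueue M → queue [C, L, O, E, I, F, D, G, M]
Visit C → queue [L, O, E, I, F, D, G, M]
Visit L → queue [O, E, I, F, D, G, M]
Visit O; enqueue J → queue [E, I, F, D, G, M, J]
Visit E → queue [I, F, D, G, M, J]
Visit I → queue [F, D, G, M, J]
Visit F → queue [D, G, M, J]
Visit D → queue [G, M, J]
Visit G; enqueue B → queue [M, J, B]
Visit M → queue [J, B]
Visit J → queue [B]
Visit B → queue []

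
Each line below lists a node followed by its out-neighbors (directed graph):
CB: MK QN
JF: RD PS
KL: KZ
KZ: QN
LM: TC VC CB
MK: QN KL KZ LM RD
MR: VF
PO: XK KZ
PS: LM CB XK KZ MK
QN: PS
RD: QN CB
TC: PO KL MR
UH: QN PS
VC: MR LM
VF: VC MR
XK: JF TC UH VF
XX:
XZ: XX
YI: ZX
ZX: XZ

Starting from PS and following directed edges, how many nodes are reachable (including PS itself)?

16

BFS from PS visits: PS, CB, KZ, LM, MK, XK, QN, TC, VC, KL, RD, JF, UH, VF, MR, PO
Reachable nodes: 16 of 20 total.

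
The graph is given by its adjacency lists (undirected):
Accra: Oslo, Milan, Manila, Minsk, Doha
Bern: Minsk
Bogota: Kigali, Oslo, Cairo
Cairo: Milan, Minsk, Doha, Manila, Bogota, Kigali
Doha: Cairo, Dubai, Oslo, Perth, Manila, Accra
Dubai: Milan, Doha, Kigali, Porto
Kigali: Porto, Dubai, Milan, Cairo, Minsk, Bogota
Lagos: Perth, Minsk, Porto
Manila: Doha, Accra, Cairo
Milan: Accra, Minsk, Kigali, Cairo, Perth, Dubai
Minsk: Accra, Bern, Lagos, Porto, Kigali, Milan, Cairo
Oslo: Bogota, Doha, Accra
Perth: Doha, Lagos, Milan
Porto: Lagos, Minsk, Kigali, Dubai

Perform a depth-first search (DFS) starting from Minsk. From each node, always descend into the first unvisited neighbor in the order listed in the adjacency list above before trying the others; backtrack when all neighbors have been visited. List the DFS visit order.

Minsk, Accra, Oslo, Bogota, Kigali, Porto, Lagos, Perth, Doha, Cairo, Milan, Dubai, Manila, Bern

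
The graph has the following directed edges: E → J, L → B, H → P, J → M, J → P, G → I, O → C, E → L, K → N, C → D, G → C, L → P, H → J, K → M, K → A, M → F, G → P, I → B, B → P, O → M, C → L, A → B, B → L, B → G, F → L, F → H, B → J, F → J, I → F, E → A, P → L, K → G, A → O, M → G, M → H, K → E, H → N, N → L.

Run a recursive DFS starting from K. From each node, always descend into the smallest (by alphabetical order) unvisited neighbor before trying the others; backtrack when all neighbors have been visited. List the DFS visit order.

Visit K
K → A
A → B
B → G
G → C
C → D
C → L
L → P
G → I
I → F
F → H
H → J
J → M
H → N
A → O
K → E

K, A, B, G, C, D, L, P, I, F, H, J, M, N, O, E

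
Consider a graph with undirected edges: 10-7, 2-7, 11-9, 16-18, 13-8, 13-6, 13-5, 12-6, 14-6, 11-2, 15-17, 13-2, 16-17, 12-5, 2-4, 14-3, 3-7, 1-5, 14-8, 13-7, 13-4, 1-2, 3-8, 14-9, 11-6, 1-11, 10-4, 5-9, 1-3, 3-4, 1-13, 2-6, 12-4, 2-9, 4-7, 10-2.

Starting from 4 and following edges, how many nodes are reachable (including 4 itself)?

BFS from 4 visits: 4, 13, 12, 10, 7, 3, 2, 8, 6, 5, 1, 14, 11, 9
Reachable nodes: 14 of 18 total.

14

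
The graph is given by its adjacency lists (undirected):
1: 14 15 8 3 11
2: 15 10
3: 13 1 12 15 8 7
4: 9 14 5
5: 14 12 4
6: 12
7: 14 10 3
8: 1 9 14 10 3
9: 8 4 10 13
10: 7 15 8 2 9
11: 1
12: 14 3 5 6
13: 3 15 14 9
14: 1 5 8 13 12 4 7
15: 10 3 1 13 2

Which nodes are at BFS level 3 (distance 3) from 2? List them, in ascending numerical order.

4, 11, 12, 14

Level 0: 2
Level 1: 10, 15
Level 2: 1, 3, 7, 8, 9, 13
Level 3: 4, 11, 12, 14
Level 4: 5, 6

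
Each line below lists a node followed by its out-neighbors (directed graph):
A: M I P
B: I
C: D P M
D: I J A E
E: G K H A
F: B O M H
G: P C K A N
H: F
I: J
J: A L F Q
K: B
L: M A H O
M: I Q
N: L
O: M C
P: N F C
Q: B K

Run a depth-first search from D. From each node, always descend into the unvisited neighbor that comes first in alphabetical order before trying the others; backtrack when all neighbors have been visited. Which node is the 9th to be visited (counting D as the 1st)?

Visit D
D → A
A → I
I → J
J → F
F → B
F → H
F → M
M → Q
Q → K
F → O
O → C
C → P
P → N
N → L
D → E
E → G

Visit order: D, A, I, J, F, B, H, M, Q, K, O, C, P, N, L, E, G

Q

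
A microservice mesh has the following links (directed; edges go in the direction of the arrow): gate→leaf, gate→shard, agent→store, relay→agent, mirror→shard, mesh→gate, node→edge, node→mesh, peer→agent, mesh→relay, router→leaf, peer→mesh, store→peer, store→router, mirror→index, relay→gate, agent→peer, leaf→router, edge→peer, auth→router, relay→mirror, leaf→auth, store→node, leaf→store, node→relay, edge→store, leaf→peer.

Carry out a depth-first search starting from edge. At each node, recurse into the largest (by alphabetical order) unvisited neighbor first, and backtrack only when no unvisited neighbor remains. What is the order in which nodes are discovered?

edge → store → router → leaf → peer → mesh → relay → mirror → shard → index → gate → agent → auth → node

Visit edge
edge → store
store → router
router → leaf
leaf → peer
peer → mesh
mesh → relay
relay → mirror
mirror → shard
mirror → index
relay → gate
relay → agent
leaf → auth
store → node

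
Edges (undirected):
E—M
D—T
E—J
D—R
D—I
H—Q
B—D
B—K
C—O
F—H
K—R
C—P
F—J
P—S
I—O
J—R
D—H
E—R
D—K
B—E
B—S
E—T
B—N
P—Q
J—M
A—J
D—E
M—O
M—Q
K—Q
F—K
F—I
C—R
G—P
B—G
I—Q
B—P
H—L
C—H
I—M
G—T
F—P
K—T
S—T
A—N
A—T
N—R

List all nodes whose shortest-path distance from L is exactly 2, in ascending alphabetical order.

Level 0: L
Level 1: H
Level 2: C, D, F, Q
Level 3: B, E, I, J, K, M, O, P, R, T
Level 4: A, G, N, S

C, D, F, Q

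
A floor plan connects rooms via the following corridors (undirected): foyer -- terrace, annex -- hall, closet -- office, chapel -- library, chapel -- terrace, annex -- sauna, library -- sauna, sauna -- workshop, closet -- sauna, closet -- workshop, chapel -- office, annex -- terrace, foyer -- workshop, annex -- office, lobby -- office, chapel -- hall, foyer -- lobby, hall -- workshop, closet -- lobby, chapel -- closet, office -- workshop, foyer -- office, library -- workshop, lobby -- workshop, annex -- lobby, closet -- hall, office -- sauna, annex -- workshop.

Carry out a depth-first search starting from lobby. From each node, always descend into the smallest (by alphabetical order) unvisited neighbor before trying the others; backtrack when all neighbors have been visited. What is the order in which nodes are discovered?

lobby -> annex -> hall -> chapel -> closet -> office -> foyer -> terrace -> workshop -> library -> sauna

Visit lobby
lobby → annex
annex → hall
hall → chapel
chapel → closet
closet → office
office → foyer
foyer → terrace
foyer → workshop
workshop → library
library → sauna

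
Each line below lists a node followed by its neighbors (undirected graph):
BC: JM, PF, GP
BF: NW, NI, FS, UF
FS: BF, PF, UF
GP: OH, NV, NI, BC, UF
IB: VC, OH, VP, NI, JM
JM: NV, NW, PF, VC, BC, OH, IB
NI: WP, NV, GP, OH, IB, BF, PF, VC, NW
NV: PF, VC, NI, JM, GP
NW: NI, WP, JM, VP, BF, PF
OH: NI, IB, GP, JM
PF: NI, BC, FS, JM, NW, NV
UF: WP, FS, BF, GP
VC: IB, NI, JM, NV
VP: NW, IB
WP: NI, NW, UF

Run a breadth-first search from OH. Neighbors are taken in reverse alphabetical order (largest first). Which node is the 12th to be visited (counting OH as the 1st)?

Visit OH; enqueue NI, JM, IB, GP → queue [NI, JM, IB, GP]
Visit NI; enqueue WP, VC, PF, NW, NV, BF → queue [JM, IB, GP, WP, VC, PF, NW, NV, BF]
Visit JM; enqueue BC → queue [IB, GP, WP, VC, PF, NW, NV, BF, BC]
Visit IB; enqueue VP → queue [GP, WP, VC, PF, NW, NV, BF, BC, VP]
Visit GP; enqueue UF → queue [WP, VC, PF, NW, NV, BF, BC, VP, UF]
Visit WP → queue [VC, PF, NW, NV, BF, BC, VP, UF]
Visit VC → queue [PF, NW, NV, BF, BC, VP, UF]
Visit PF; enqueue FS → queue [NW, NV, BF, BC, VP, UF, FS]
Visit NW → queue [NV, BF, BC, VP, UF, FS]
Visit NV → queue [BF, BC, VP, UF, FS]
Visit BF → queue [BC, VP, UF, FS]
Visit BC → queue [VP, UF, FS]
Visit VP → queue [UF, FS]
Visit UF → queue [FS]
Visit FS → queue []

Visit order: OH, NI, JM, IB, GP, WP, VC, PF, NW, NV, BF, BC, VP, UF, FS

BC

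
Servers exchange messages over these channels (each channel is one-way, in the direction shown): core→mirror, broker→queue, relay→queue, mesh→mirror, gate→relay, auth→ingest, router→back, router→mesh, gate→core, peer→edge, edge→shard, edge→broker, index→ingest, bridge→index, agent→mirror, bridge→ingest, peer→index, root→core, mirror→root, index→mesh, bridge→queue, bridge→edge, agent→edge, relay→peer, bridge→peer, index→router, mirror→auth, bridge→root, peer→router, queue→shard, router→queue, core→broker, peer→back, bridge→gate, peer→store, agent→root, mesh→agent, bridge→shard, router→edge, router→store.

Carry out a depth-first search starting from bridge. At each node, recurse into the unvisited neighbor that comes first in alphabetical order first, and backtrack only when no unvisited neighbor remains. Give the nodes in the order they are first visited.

bridge -> edge -> broker -> queue -> shard -> gate -> core -> mirror -> auth -> ingest -> root -> relay -> peer -> back -> index -> mesh -> agent -> router -> store

Visit bridge
bridge → edge
edge → broker
broker → queue
queue → shard
bridge → gate
gate → core
core → mirror
mirror → auth
auth → ingest
mirror → root
gate → relay
relay → peer
peer → back
peer → index
index → mesh
mesh → agent
index → router
router → store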